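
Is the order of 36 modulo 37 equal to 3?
Powers of 36 mod 37: 36^1≡36, 36^2≡1. Already 36^2≡1, so the order is 2 < 3. No, the actual order is 2.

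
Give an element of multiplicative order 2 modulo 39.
14 has order 2 mod 39 since 14^{2} ≡ 1 (mod 39) and no smaller power works.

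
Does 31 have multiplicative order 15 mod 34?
Powers of 31 mod 34: 31^1≡31, 31^2≡9, 31^3≡7, 31^4≡13, 31^5≡29, 31^6≡15, 31^7≡23, 31^8≡33, 31^9≡3, 31^10≡25, 31^11≡27, 31^12≡21, 31^13≡5, 31^14≡19, 31^15≡11, 31^16≡1. 31^15≡11≢1, so ord ≠ 15. No, the actual order is 16.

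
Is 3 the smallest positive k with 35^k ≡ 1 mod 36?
Powers of 35 mod 36: 35^1≡35, 35^2≡1. Already 35^2≡1, so the order is 2 < 3. No, the actual order is 2.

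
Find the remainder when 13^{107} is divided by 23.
By Fermat: 13^{22} ≡ 1 mod 23. 107 = 4×22 + 19. So 13^{107} ≡ 13^{19} ≡ 2 mod 23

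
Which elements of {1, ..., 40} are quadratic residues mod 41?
QRs mod 41: {1, 2, 4, 5, 8, 9, 10, 16, 18, 20, 21, 23, 25, 31, 32, 33, 36, 37, 39, 40}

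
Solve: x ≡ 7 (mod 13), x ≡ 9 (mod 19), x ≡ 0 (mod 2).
M = 13 × 19 × 2 = 494. M₁ = 38, y₁ ≡ 12 (mod 13). M₂ = 26, y₂ ≡ 11 (mod 19). M₃ = 247, y₃ ≡ 1 (mod 2). x = 7×38×12 + 9×26×11 + 0×247×1 ≡ 332 (mod 494)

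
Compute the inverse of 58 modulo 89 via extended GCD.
Extended GCD: 58(-23) + 89(15) = 1. So 58^(-1) ≡ -23 ≡ 66 (mod 89). Verify: 58 × 66 = 3828 ≡ 1 (mod 89)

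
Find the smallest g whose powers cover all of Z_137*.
g = 3. For each prime q|136: 3^{68}≡136, 3^{8}≡122, none ≡ 1, so ord_137(3) = 136 and 3 is a primitive root.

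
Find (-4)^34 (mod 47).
By repeated squaring (mod 47): (-4)^{1}≡43, (-4)^{2}≡16, (-4)^{4}≡21, (-4)^{8}≡18, (-4)^{16}≡42, (-4)^{32}≡25. Then (-4)^{34} = (-4)^{32+2} ≡ 25 × 16 ≡ 24 (mod 47)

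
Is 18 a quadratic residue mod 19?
By Euler's criterion: 18^{9} ≡ 18 mod 19. Since this equals -1 (≡ 18), 18 is not a QR.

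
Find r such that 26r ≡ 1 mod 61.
Since 61 is prime, by Fermat 26^(-1) ≡ 26^{59} ≡ 54 mod 61. Verify: 26 × 54 = 1404 ≡ 1 mod 61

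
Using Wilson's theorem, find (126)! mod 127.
By Wilson's theorem, (126)! ≡ -1 ≡ 126 (mod 127)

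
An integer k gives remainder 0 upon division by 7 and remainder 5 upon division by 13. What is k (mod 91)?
M = 7 × 13 = 91. M₁ = 13, y₁ ≡ 6 (mod 7). M₂ = 7, y₂ ≡ 2 (mod 13). k = 0×13×6 + 5×7×2 ≡ 70 (mod 91)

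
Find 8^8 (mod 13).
By repeated squaring (mod 13): 8^{1}≡8, 8^{2}≡12, 8^{4}≡1, 8^{8}≡1. So 8^{8} ≡ 1 (mod 13)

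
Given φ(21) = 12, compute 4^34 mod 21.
By Euler: 4^{12} ≡ 1 mod 21 since gcd(4, 21) = 1. 34 = 2×12 + 10. So 4^{34} ≡ 4^{10} ≡ 4 mod 21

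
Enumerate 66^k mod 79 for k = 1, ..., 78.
66^1, 66^2, ..., 66^{78} mod 79: [66, 11, 15, 42, 7, 67, 77, 26, 57, 49, 74, 65, 24, 4, 27, 44, 60, 10, 28, 31, 71, 25, 70, 38, 59, 23, 17, 16, 29, 18, 3, 40, 33, 45, 47, 21, 43, 73, 78, 13, 68, 64, 37, 72, 12, 2, 53, 22, 30, 5, 14, 55, 75, 52, 35, 19, 69, 51, 48, 8, 54, 9, 41, 20, 56, 62, 63, 50, 61, 76, 39, 46, 34, 32, 58, 36, 6, 1]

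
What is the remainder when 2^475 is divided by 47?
Using Fermat: 2^{46} ≡ 1 mod 47. 475 ≡ 15 mod 46. So 2^{475} ≡ 2^{15} ≡ 9 mod 47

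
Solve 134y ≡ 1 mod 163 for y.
Since 163 is prime, by Fermat 134^(-1) ≡ 134^{161} ≡ 118 mod 163. Verify: 134 × 118 = 15812 ≡ 1 mod 163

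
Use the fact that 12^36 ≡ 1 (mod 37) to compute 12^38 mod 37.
By Fermat: 12^{36} ≡ 1 (mod 37). So 12^{38} = 12^{36} · 12^{2} ≡ 12^{2} ≡ 33 (mod 37)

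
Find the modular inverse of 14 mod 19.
Since 19 is prime, by Fermat 14^(-1) ≡ 14^{17} ≡ 15 (mod 19). Verify: 14 × 15 = 210 ≡ 1 (mod 19)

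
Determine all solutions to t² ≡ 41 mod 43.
The square roots of 41 mod 43 are 16 and 27. Verify: 16² = 256 ≡ 41 mod 43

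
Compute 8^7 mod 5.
Using Fermat: 8^{4} ≡ 1 (mod 5). 7 ≡ 3 (mod 4). So 8^{7} ≡ 8^{3} ≡ 2 (mod 5)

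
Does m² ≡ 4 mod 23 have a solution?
By Euler's criterion: 4^{11} ≡ 1 mod 23. Since this equals 1, 4 is a QR.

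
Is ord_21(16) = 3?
Powers of 16 mod 21: 16^1≡16, 16^2≡4, 16^3≡1. First k with 16^k≡1 is k=3. Yes, ord_21(16) = 3.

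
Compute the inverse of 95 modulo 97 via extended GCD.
Extended GCD: 95(48) + 97(-47) = 1. So 95^(-1) ≡ 48 (mod 97). Verify: 95 × 48 = 4560 ≡ 1 (mod 97)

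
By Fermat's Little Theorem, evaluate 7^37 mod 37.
By Fermat: 7^{36} ≡ 1 (mod 37). So 7^{37} = 7^{36} · 7^{1} ≡ 7^{1} ≡ 7 (mod 37)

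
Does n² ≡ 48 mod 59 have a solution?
By Euler's criterion: 48^{29} ≡ 1 mod 59. Since this equals 1, 48 is a QR.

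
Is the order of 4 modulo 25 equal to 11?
Powers of 4 mod 25: 4^1≡4, 4^2≡16, 4^3≡14, 4^4≡6, 4^5≡24, 4^6≡21, 4^7≡9, 4^8≡11, 4^9≡19, 4^10≡1. Already 4^10≡1, so the order is 10 < 11. No, the actual order is 10.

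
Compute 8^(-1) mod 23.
Since 23 is prime, by Fermat 8^(-1) ≡ 8^{21} ≡ 3 mod 23. Verify: 8 × 3 = 24 ≡ 1 mod 23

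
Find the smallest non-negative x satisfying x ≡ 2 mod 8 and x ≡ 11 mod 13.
M = 8 × 13 = 104. M₁ = 13, y₁ ≡ 5 mod 8. M₂ = 8, y₂ ≡ 5 mod 13. x = 2×13×5 + 11×8×5 ≡ 50 mod 104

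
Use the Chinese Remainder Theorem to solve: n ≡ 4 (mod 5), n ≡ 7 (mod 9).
M = 5 × 9 = 45. M₁ = 9, y₁ ≡ 4 (mod 5). M₂ = 5, y₂ ≡ 2 (mod 9). n = 4×9×4 + 7×5×2 ≡ 34 (mod 45)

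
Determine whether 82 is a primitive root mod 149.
82^{74} ≡ 1 mod 149 and 74 < 148, so ord_149(82) = 74 ≠ 148 and 82 is not a primitive root.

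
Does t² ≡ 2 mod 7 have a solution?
By Euler's criterion: 2^{3} ≡ 1 mod 7. Since this equals 1, 2 is a QR.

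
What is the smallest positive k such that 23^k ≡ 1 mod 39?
Powers of 23 mod 39: 23^1≡23, 23^2≡22, 23^3≡38, 23^4≡16, 23^5≡17, 23^6≡1. ord_39(23) = 6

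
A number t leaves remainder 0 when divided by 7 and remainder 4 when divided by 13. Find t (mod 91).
M = 7 × 13 = 91. M₁ = 13, y₁ ≡ 6 (mod 7). M₂ = 7, y₂ ≡ 2 (mod 13). t = 0×13×6 + 4×7×2 ≡ 56 (mod 91)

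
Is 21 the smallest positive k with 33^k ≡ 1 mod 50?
Powers of 33 mod 50: 33^1≡33, 33^2≡39, 33^3≡37, 33^4≡21, 33^5≡43, 33^6≡19, 33^7≡27, 33^8≡41, 33^9≡3, 33^10≡49, 33^11≡17, 33^12≡11, 33^13≡13, 33^14≡29, 33^15≡7, 33^16≡31, 33^17≡23, 33^18≡9, 33^19≡47, 33^20≡1. Already 33^20≡1, so the order is 20 < 21. No, the actual order is 20.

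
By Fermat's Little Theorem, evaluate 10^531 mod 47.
By Fermat: 10^{46} ≡ 1 (mod 47). 531 ≡ 25 (mod 46). So 10^{531} ≡ 10^{25} ≡ 41 (mod 47)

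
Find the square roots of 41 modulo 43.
The square roots of 41 mod 43 are 16 and 27. Verify: 16² = 256 ≡ 41 (mod 43)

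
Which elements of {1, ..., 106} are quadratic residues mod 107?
QRs mod 107: {1, 3, 4, 9, 10, 11, 12, 13, 14, 16, 19, 23, 25, 27, 29, 30, 33, 34, 35, 36, 37, 39, 40, 41, 42, 44, 47, 48, 49, 52, 53, 56, 57, 61, 62, 64, 69, 75, 76, 79, 81, 83, 85, 86, 87, 89, 90, 92, 99, 100, 101, 102, 105}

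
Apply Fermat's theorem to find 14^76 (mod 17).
By Fermat: 14^{16} ≡ 1 (mod 17). 76 = 4×16 + 12. So 14^{76} ≡ 14^{12} ≡ 4 (mod 17)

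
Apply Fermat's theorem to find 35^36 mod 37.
By Fermat's Little Theorem, 35^{36} ≡ 1 mod 37 since 37 is prime and gcd(35, 37) = 1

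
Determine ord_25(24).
Powers of 24 mod 25: 24^1≡24, 24^2≡1. So the order of 24 is 2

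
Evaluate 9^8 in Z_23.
By repeated squaring (mod 23): 9^{1}≡9, 9^{2}≡12, 9^{4}≡6, 9^{8}≡13. So 9^{8} ≡ 13 (mod 23)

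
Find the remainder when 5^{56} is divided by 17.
By Fermat: 5^{16} ≡ 1 mod 17. 56 = 3×16 + 8. So 5^{56} ≡ 5^{8} ≡ 16 mod 17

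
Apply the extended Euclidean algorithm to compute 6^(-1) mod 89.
Extended GCD: 6(15) + 89(-1) = 1. So 6^(-1) ≡ 15 (mod 89). Verify: 6 × 15 = 90 ≡ 1 (mod 89)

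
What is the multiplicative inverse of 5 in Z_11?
Since 11 is prime, by Fermat 5^(-1) ≡ 5^{9} ≡ 9 (mod 11). Verify: 5 × 9 = 45 ≡ 1 (mod 11)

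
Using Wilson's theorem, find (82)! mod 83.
By Wilson's theorem, (82)! ≡ -1 ≡ 82 (mod 83)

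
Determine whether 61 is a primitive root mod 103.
61^{17} ≡ 1 (mod 103) and 17 < 102, so ord_103(61) = 17 ≠ 102 and 61 is not a primitive root.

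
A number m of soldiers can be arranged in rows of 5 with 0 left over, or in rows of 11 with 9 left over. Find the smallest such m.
M = 5 × 11 = 55. M₁ = 11, y₁ ≡ 1 mod 5. M₂ = 5, y₂ ≡ 9 mod 11. m = 0×11×1 + 9×5×9 ≡ 20 mod 55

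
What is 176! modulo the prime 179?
(178)! = (176)! × (177) × (178) ≡ -1 mod 179. So (176)! ≡ -1 × [(178)(177)]^(-1) ≡ 89 mod 179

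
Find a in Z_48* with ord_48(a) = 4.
5 has order 4 mod 48 since 5^{4} ≡ 1 (mod 48) and no smaller power works.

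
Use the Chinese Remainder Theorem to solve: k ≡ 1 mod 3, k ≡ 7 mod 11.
M = 3 × 11 = 33. M₁ = 11, y₁ ≡ 2 mod 3. M₂ = 3, y₂ ≡ 4 mod 11. k = 1×11×2 + 7×3×4 ≡ 7 mod 33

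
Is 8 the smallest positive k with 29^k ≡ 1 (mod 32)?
Powers of 29 mod 32: 29^1≡29, 29^2≡9, 29^3≡5, 29^4≡17, 29^5≡13, 29^6≡25, 29^7≡21, 29^8≡1. First k with 29^k≡1 is k=8. Yes, ord_32(29) = 8.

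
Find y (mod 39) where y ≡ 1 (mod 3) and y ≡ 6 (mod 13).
M = 3 × 13 = 39. M₁ = 13, y₁ ≡ 1 (mod 3). M₂ = 3, y₂ ≡ 9 (mod 13). y = 1×13×1 + 6×3×9 ≡ 19 (mod 39)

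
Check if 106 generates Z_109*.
106^{54} ≡ 1 mod 109 and 54 < 108, so ord_109(106) = 54 ≠ 108 and 106 is not a primitive root.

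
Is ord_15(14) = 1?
Powers of 14 mod 15: 14^1≡14, 14^2≡1. 14^1≡14≢1, so ord ≠ 1. No, the actual order is 2.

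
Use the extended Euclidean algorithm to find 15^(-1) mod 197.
Extended GCD: 15(92) + 197(-7) = 1. So 15^(-1) ≡ 92 (mod 197). Verify: 15 × 92 = 1380 ≡ 1 (mod 197)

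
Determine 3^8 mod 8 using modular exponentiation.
By repeated squaring (mod 8): 3^{1}≡3, 3^{2}≡1, 3^{4}≡1, 3^{8}≡1. So 3^{8} ≡ 1 (mod 8)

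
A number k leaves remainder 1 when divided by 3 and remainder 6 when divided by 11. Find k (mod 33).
M = 3 × 11 = 33. M₁ = 11, y₁ ≡ 2 (mod 3). M₂ = 3, y₂ ≡ 4 (mod 11). k = 1×11×2 + 6×3×4 ≡ 28 (mod 33)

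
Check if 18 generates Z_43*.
ord_43(18) divides 42. For each prime q|42: 18^{21}≡42, 18^{14}≡6, 18^{6}≡41, none ≡ 1. So 18 has order 42 and is a primitive root mod 43.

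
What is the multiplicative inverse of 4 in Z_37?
Since 37 is prime, by Fermat 4^(-1) ≡ 4^{35} ≡ 28 mod 37. Verify: 4 × 28 = 112 ≡ 1 mod 37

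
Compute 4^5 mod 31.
By repeated squaring mod 31: 4^{1}≡4, 4^{2}≡16, 4^{4}≡8. Then 4^{5} = 4^{4+1} ≡ 8 × 4 ≡ 1 mod 31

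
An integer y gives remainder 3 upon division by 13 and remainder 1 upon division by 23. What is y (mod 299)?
M = 13 × 23 = 299. M₁ = 23, y₁ ≡ 4 (mod 13). M₂ = 13, y₂ ≡ 16 (mod 23). y = 3×23×4 + 1×13×16 ≡ 185 (mod 299)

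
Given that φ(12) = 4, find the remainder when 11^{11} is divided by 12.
By Euler: 11^{4} ≡ 1 (mod 12) since gcd(11, 12) = 1. 11 = 2×4 + 3. So 11^{11} ≡ 11^{3} ≡ 11 (mod 12)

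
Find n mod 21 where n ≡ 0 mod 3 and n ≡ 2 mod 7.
M = 3 × 7 = 21. M₁ = 7, y₁ ≡ 1 mod 3. M₂ = 3, y₂ ≡ 5 mod 7. n = 0×7×1 + 2×3×5 ≡ 9 mod 21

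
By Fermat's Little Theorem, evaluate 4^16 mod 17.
By Fermat's Little Theorem, 4^{16} ≡ 1 mod 17 since 17 is prime and gcd(4, 17) = 1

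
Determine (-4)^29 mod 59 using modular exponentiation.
By repeated squaring (mod 59): (-4)^{1}≡55, (-4)^{2}≡16, (-4)^{4}≡20, (-4)^{8}≡46, (-4)^{16}≡51. Then (-4)^{29} = (-4)^{16+8+4+1} ≡ 51 × 46 × 20 × 55 ≡ 58 (mod 59)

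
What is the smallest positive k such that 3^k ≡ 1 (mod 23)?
Powers of 3 mod 23: 3^1≡3, 3^2≡9, 3^3≡4, 3^4≡12, 3^5≡13, 3^6≡16, 3^7≡2, 3^8≡6, 3^9≡18, 3^10≡8, 3^11≡1. Order = 11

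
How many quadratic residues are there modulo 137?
The squaring map on Z_137* is 2-to-1, so there are (136)/2 = 68 QRs.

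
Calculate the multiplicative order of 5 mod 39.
Powers of 5 mod 39: 5^1≡5, 5^2≡25, 5^3≡8, 5^4≡1. So the order of 5 is 4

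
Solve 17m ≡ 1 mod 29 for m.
Since 29 is prime, by Fermat 17^(-1) ≡ 17^{27} ≡ 12 mod 29. Verify: 17 × 12 = 204 ≡ 1 mod 29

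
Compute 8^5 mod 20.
By repeated squaring mod 20: 8^{1}≡8, 8^{2}≡4, 8^{4}≡16. Then 8^{5} = 8^{4+1} ≡ 16 × 8 ≡ 8 mod 20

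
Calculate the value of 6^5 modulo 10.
By repeated squaring (mod 10): 6^{1}≡6, 6^{2}≡6, 6^{4}≡6. Then 6^{5} = 6^{4+1} ≡ 6 × 6 ≡ 6 (mod 10)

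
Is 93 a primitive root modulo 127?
ord_127(93) divides 126. For each prime q|126: 93^{63}≡126, 93^{42}≡19, 93^{18}≡8, none ≡ 1. So 93 has order 126 and is a primitive root mod 127.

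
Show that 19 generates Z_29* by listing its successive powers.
19^1, 19^2, ..., 19^{28} mod 29: [19, 13, 15, 24, 21, 22, 12, 25, 11, 6, 27, 20, 3, 28, 10, 16, 14, 5, 8, 7, 17, 4, 18, 23, 2, 9, 26, 1]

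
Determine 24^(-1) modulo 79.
Since 79 is prime, by Fermat 24^(-1) ≡ 24^{77} ≡ 56 mod 79. Verify: 24 × 56 = 1344 ≡ 1 mod 79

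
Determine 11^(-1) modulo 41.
Since 41 is prime, by Fermat 11^(-1) ≡ 11^{39} ≡ 15 mod 41. Verify: 11 × 15 = 165 ≡ 1 mod 41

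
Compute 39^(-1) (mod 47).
Since 47 is prime, by Fermat 39^(-1) ≡ 39^{45} ≡ 41 (mod 47). Verify: 39 × 41 = 1599 ≡ 1 (mod 47)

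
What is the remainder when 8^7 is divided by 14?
By repeated squaring (mod 14): 8^{1}≡8, 8^{2}≡8, 8^{4}≡8. Then 8^{7} = 8^{4+2+1} ≡ 8 × 8 × 8 ≡ 8 (mod 14)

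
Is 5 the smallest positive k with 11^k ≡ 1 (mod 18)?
Powers of 11 mod 18: 11^1≡11, 11^2≡13, 11^3≡17, 11^4≡7, 11^5≡5, 11^6≡1. 11^5≡5≢1, so ord ≠ 5. No, the actual order is 6.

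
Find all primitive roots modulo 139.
There are φ(138) = 44 primitive roots mod 139: {2, 3, 12, 15, 17, 18, 19, 21, 22, 26, 32, 40, 50, 53, 56, 58, 61, 68, 70, 72, 73, 85, 88, 90, 92, 93, 98, 101, 102, 104, 108, 109, 110, 111, 114, 115, 119, 123, 126, 128, 130, 132, 134, 135}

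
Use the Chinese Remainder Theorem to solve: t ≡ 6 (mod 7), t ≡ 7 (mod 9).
M = 7 × 9 = 63. M₁ = 9, y₁ ≡ 4 (mod 7). M₂ = 7, y₂ ≡ 4 (mod 9). t = 6×9×4 + 7×7×4 ≡ 34 (mod 63)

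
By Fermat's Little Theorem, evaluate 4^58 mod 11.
By Fermat: 4^{10} ≡ 1 mod 11. 58 = 5×10 + 8. So 4^{58} ≡ 4^{8} ≡ 9 mod 11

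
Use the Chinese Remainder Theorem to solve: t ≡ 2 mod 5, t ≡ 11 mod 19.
M = 5 × 19 = 95. M₁ = 19, y₁ ≡ 4 mod 5. M₂ = 5, y₂ ≡ 4 mod 19. t = 2×19×4 + 11×5×4 ≡ 87 mod 95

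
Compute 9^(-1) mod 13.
Since 13 is prime, by Fermat 9^(-1) ≡ 9^{11} ≡ 3 mod 13. Verify: 9 × 3 = 27 ≡ 1 mod 13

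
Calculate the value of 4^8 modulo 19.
By repeated squaring mod 19: 4^{1}≡4, 4^{2}≡16, 4^{4}≡9, 4^{8}≡5. So 4^{8} ≡ 5 mod 19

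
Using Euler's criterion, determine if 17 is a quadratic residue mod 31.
By Euler's criterion: 17^{15} ≡ 30 (mod 31). Since this equals -1 (≡ 30), 17 is not a QR.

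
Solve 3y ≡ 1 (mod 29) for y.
Since 29 is prime, by Fermat 3^(-1) ≡ 3^{27} ≡ 10 (mod 29). Verify: 3 × 10 = 30 ≡ 1 (mod 29)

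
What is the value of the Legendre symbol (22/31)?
(22/31) = 22^{15} mod 31 = -1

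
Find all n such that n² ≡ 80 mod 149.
The square roots of 80 mod 149 are 123 and 26. Verify: 123² = 15129 ≡ 80 mod 149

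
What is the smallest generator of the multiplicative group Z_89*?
g = 3. For each prime q|88: 3^{44}≡88, 3^{8}≡64, none ≡ 1, so ord_89(3) = 88 and 3 is a primitive root.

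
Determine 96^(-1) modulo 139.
Since 139 is prime, by Fermat 96^(-1) ≡ 96^{137} ≡ 42 (mod 139). Verify: 96 × 42 = 4032 ≡ 1 (mod 139)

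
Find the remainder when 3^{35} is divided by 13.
By Fermat: 3^{12} ≡ 1 (mod 13). 35 = 2×12 + 11. So 3^{35} ≡ 3^{11} ≡ 9 (mod 13)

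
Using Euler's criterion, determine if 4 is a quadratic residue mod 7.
By Euler's criterion: 4^{3} ≡ 1 (mod 7). Since this equals 1, 4 is a QR.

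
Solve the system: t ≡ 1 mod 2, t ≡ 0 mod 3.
M = 2 × 3 = 6. M₁ = 3, y₁ ≡ 1 mod 2. M₂ = 2, y₂ ≡ 2 mod 3. t = 1×3×1 + 0×2×2 ≡ 3 mod 6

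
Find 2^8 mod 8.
By repeated squaring mod 8: 2^{1}≡2, 2^{2}≡4, 2^{4}≡0, 2^{8}≡0. So 2^{8} ≡ 0 mod 8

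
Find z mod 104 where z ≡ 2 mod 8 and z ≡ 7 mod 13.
M = 8 × 13 = 104. M₁ = 13, y₁ ≡ 5 mod 8. M₂ = 8, y₂ ≡ 5 mod 13. z = 2×13×5 + 7×8×5 ≡ 98 mod 104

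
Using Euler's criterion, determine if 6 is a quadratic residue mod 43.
By Euler's criterion: 6^{21} ≡ 1 (mod 43). Since this equals 1, 6 is a QR.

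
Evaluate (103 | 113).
(103/113) = 103^{56} mod 113 = -1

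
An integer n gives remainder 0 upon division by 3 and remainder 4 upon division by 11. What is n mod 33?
M = 3 × 11 = 33. M₁ = 11, y₁ ≡ 2 mod 3. M₂ = 3, y₂ ≡ 4 mod 11. n = 0×11×2 + 4×3×4 ≡ 15 mod 33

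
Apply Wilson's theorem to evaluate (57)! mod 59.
(58)! = (57)! × (58) ≡ -1 (mod 59). So (57)! ≡ -1 × (58)^(-1) ≡ (-1)×(-1) = 1 (mod 59)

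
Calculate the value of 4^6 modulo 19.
By repeated squaring (mod 19): 4^{1}≡4, 4^{2}≡16, 4^{4}≡9. Then 4^{6} = 4^{4+2} ≡ 9 × 16 ≡ 11 (mod 19)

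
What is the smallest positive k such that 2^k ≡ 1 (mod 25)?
Powers of 2 mod 25: 2^1≡2, 2^2≡4, 2^3≡8, 2^4≡16, 2^5≡7, 2^6≡14, 2^7≡3, 2^8≡6, 2^9≡12, 2^10≡24, 2^11≡23, 2^12≡21, 2^13≡17, 2^14≡9, 2^15≡18, 2^16≡11, 2^17≡22, 2^18≡19, 2^19≡13, 2^20≡1. Order = 20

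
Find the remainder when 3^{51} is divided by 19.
By Fermat: 3^{18} ≡ 1 mod 19. 51 = 2×18 + 15. So 3^{51} ≡ 3^{15} ≡ 12 mod 19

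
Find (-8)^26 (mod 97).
By repeated squaring (mod 97): (-8)^{1}≡89, (-8)^{2}≡64, (-8)^{4}≡22, (-8)^{8}≡96, (-8)^{16}≡1. Then (-8)^{26} = (-8)^{16+8+2} ≡ 1 × 96 × 64 ≡ 33 (mod 97)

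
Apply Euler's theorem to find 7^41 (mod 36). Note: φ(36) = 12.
By Euler: 7^{12} ≡ 1 (mod 36) since gcd(7, 36) = 1. 41 = 3×12 + 5. So 7^{41} ≡ 7^{5} ≡ 31 (mod 36)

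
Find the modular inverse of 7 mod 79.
Since 79 is prime, by Fermat 7^(-1) ≡ 7^{77} ≡ 34 mod 79. Verify: 7 × 34 = 238 ≡ 1 mod 79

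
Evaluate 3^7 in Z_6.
By repeated squaring mod 6: 3^{1}≡3, 3^{2}≡3, 3^{4}≡3. Then 3^{7} = 3^{4+2+1} ≡ 3 × 3 × 3 ≡ 3 mod 6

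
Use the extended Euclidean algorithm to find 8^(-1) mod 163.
Extended GCD: 8(-61) + 163(3) = 1. So 8^(-1) ≡ -61 ≡ 102 (mod 163). Verify: 8 × 102 = 816 ≡ 1 (mod 163)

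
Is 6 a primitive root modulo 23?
6^{11} ≡ 1 (mod 23) and 11 < 22, so ord_23(6) = 11 ≠ 22 and 6 is not a primitive root.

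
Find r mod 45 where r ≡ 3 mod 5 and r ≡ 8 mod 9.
M = 5 × 9 = 45. M₁ = 9, y₁ ≡ 4 mod 5. M₂ = 5, y₂ ≡ 2 mod 9. r = 3×9×4 + 8×5×2 ≡ 8 mod 45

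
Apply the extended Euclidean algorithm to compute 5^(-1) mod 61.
Extended GCD: 5(-12) + 61(1) = 1. So 5^(-1) ≡ -12 ≡ 49 mod 61. Verify: 5 × 49 = 245 ≡ 1 mod 61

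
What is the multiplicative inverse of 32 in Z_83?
Since 83 is prime, by Fermat 32^(-1) ≡ 32^{81} ≡ 13 (mod 83). Verify: 32 × 13 = 416 ≡ 1 (mod 83)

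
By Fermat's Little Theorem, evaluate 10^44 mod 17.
By Fermat: 10^{16} ≡ 1 (mod 17). 44 = 2×16 + 12. So 10^{44} ≡ 10^{12} ≡ 13 (mod 17)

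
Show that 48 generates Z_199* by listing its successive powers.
48^1, 48^2, ..., 48^{198} mod 199: [48, 115, 147, 91, 189, 117, 44, 122, 85, 100, 24, 157, 173, 145, 194, 158, 22, 61, 142, 50, 12, 178, 186, 172, 97, 79, 11, 130, 71, 25, 6, 89, 93, 86, 148, 139, 105, 65, 135, 112, 3, 144, 146, 43, 74, 169, 152, 132, 167, 56, 101, 72, 73, 121, 37, 184, 76, 66, 183, 28, 150, 36, 136, 160, 118, 92, 38, 33, 191, 14, 75, 18, 68, 80, 59, 46, 19, 116, 195, 7, 137, 9, 34, 40, 129, 23, 109, 58, 197, 103, 168, 104, 17, 20, 164, 111, 154, 29, 198, 151, 84, 52, 108, 10, 82, 155, 77, 114, 99, 175, 42, 26, 54, 5, 41, 177, 138, 57, 149, 187, 21, 13, 27, 102, 120, 188, 69, 128, 174, 193, 110, 106, 113, 51, 60, 94, 134, 64, 87, 196, 55, 53, 156, 125, 30, 47, 67, 32, 143, 98, 127, 126, 78, 162, 15, 123, 133, 16, 171, 49, 163, 63, 39, 81, 107, 161, 166, 8, 185, 124, 181, 131, 119, 140, 153, 180, 83, 4, 192, 62, 190, 165, 159, 70, 176, 90, 141, 2, 96, 31, 95, 182, 179, 35, 88, 45, 170, 1]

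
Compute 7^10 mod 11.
Using Fermat: 7^{10} ≡ 1 mod 11. 10 ≡ 0 mod 10. So 7^{10} ≡ 7^{0} ≡ 1 mod 11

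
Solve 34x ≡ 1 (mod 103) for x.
Since 103 is prime, by Fermat 34^(-1) ≡ 34^{101} ≡ 100 (mod 103). Verify: 34 × 100 = 3400 ≡ 1 (mod 103)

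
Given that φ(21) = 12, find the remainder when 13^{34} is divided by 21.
By Euler: 13^{12} ≡ 1 mod 21 since gcd(13, 21) = 1. 34 = 2×12 + 10. So 13^{34} ≡ 13^{10} ≡ 1 mod 21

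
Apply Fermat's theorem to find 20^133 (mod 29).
By Fermat: 20^{28} ≡ 1 (mod 29). 133 = 4×28 + 21. So 20^{133} ≡ 20^{21} ≡ 1 (mod 29)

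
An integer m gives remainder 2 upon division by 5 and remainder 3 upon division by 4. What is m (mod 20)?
M = 5 × 4 = 20. M₁ = 4, y₁ ≡ 4 (mod 5). M₂ = 5, y₂ ≡ 1 (mod 4). m = 2×4×4 + 3×5×1 ≡ 7 (mod 20)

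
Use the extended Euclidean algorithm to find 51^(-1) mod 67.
Extended GCD: 51(-21) + 67(16) = 1. So 51^(-1) ≡ -21 ≡ 46 mod 67. Verify: 51 × 46 = 2346 ≡ 1 mod 67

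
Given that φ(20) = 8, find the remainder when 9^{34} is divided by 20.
By Euler: 9^{8} ≡ 1 mod 20 since gcd(9, 20) = 1. 34 = 4×8 + 2. So 9^{34} ≡ 9^{2} ≡ 1 mod 20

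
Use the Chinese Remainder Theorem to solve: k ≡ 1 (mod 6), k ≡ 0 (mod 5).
M = 6 × 5 = 30. M₁ = 5, y₁ ≡ 5 (mod 6). M₂ = 6, y₂ ≡ 1 (mod 5). k = 1×5×5 + 0×6×1 ≡ 25 (mod 30)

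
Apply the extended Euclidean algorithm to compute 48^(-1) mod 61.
Extended GCD: 48(14) + 61(-11) = 1. So 48^(-1) ≡ 14 mod 61. Verify: 48 × 14 = 672 ≡ 1 mod 61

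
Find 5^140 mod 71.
Using Fermat: 5^{70} ≡ 1 mod 71. 140 ≡ 0 mod 70. So 5^{140} ≡ 5^{0} ≡ 1 mod 71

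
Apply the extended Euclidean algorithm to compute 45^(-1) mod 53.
Extended GCD: 45(-20) + 53(17) = 1. So 45^(-1) ≡ -20 ≡ 33 mod 53. Verify: 45 × 33 = 1485 ≡ 1 mod 53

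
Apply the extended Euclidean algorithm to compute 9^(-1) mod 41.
Extended GCD: 9(-9) + 41(2) = 1. So 9^(-1) ≡ -9 ≡ 32 mod 41. Verify: 9 × 32 = 288 ≡ 1 mod 41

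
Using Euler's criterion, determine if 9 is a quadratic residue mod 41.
By Euler's criterion: 9^{20} ≡ 1 (mod 41). Since this equals 1, 9 is a QR.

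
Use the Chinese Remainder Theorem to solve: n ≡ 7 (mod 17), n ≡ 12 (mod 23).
M = 17 × 23 = 391. M₁ = 23, y₁ ≡ 3 (mod 17). M₂ = 17, y₂ ≡ 19 (mod 23). n = 7×23×3 + 12×17×19 ≡ 58 (mod 391)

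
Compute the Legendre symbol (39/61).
(39/61) = 39^{30} mod 61 = 1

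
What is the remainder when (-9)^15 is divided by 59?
By repeated squaring mod 59: (-9)^{1}≡50, (-9)^{2}≡22, (-9)^{4}≡12, (-9)^{8}≡26. Then (-9)^{15} = (-9)^{8+4+2+1} ≡ 26 × 12 × 22 × 50 ≡ 56 mod 59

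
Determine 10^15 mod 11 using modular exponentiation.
Using Fermat: 10^{10} ≡ 1 mod 11. 15 ≡ 5 mod 10. So 10^{15} ≡ 10^{5} ≡ 10 mod 11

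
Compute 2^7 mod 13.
By repeated squaring (mod 13): 2^{1}≡2, 2^{2}≡4, 2^{4}≡3. Then 2^{7} = 2^{4+2+1} ≡ 3 × 4 × 2 ≡ 11 (mod 13)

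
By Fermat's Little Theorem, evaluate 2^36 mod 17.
By Fermat: 2^{16} ≡ 1 (mod 17). 36 = 2×16 + 4. So 2^{36} ≡ 2^{4} ≡ 16 (mod 17)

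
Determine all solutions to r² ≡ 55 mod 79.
The square roots of 55 mod 79 are 23 and 56. Verify: 23² = 529 ≡ 55 mod 79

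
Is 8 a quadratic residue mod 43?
By Euler's criterion: 8^{21} ≡ 42 mod 43. Since this equals -1 (≡ 42), 8 is not a QR.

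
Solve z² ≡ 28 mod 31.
The square roots of 28 mod 31 are 20 and 11. Verify: 20² = 400 ≡ 28 mod 31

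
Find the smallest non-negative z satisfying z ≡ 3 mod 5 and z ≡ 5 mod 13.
M = 5 × 13 = 65. M₁ = 13, y₁ ≡ 2 mod 5. M₂ = 5, y₂ ≡ 8 mod 13. z = 3×13×2 + 5×5×8 ≡ 18 mod 65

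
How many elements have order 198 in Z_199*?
A prime p has φ(p-1) primitive roots; here φ(198) = 60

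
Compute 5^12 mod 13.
Using Fermat: 5^{12} ≡ 1 mod 13. 12 ≡ 0 mod 12. So 5^{12} ≡ 5^{0} ≡ 1 mod 13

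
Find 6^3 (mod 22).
6^{3} = 216 ≡ 18 (mod 22)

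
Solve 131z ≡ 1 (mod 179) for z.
Since 179 is prime, by Fermat 131^(-1) ≡ 131^{177} ≡ 41 (mod 179). Verify: 131 × 41 = 5371 ≡ 1 (mod 179)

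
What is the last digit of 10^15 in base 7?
Using Fermat: 10^{6} ≡ 1 mod 7. 15 ≡ 3 mod 6. So 10^{15} ≡ 10^{3} ≡ 6 mod 7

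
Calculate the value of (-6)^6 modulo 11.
By repeated squaring (mod 11): (-6)^{1}≡5, (-6)^{2}≡3, (-6)^{4}≡9. Then (-6)^{6} = (-6)^{4+2} ≡ 9 × 3 ≡ 5 (mod 11)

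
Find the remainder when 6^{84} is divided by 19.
By Fermat: 6^{18} ≡ 1 (mod 19). 84 = 4×18 + 12. So 6^{84} ≡ 6^{12} ≡ 7 (mod 19)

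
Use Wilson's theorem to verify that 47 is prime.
(46)! mod 47 = 46. Since this equals -1 (mod 47), Wilson confirms 47 is prime.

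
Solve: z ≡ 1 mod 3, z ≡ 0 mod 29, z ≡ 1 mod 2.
M = 3 × 29 × 2 = 174. M₁ = 58, y₁ ≡ 1 mod 3. M₂ = 6, y₂ ≡ 5 mod 29. M₃ = 87, y₃ ≡ 1 mod 2. z = 1×58×1 + 0×6×5 + 1×87×1 ≡ 145 mod 174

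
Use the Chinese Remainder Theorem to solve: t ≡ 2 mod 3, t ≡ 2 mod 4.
M = 3 × 4 = 12. M₁ = 4, y₁ ≡ 1 mod 3. M₂ = 3, y₂ ≡ 3 mod 4. t = 2×4×1 + 2×3×3 ≡ 2 mod 12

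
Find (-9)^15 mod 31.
By repeated squaring mod 31: (-9)^{1}≡22, (-9)^{2}≡19, (-9)^{4}≡20, (-9)^{8}≡28. Then (-9)^{15} = (-9)^{8+4+2+1} ≡ 28 × 20 × 19 × 22 ≡ 30 mod 31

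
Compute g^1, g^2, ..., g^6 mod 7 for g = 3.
3^1, 3^2, ..., 3^{6} mod 7: [3, 2, 6, 4, 5, 1]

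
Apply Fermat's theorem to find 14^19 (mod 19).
By Fermat: 14^{18} ≡ 1 (mod 19). So 14^{19} = 14^{18} · 14^{1} ≡ 14^{1} ≡ 14 (mod 19)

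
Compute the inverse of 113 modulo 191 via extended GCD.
Extended GCD: 113(71) + 191(-42) = 1. So 113^(-1) ≡ 71 (mod 191). Verify: 113 × 71 = 8023 ≡ 1 (mod 191)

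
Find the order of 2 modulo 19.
Powers of 2 mod 19: 2^1≡2, 2^2≡4, 2^3≡8, 2^4≡16, 2^5≡13, 2^6≡7, 2^7≡14, 2^8≡9, 2^9≡18, 2^10≡17, 2^11≡15, 2^12≡11, 2^13≡3, 2^14≡6, 2^15≡12, 2^16≡5, 2^17≡10, 2^18≡1. Order = 18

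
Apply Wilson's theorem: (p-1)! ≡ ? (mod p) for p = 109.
By Wilson's theorem, (108)! ≡ -1 ≡ 108 (mod 109)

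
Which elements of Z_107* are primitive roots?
There are φ(106) = 52 primitive roots mod 107: {2, 5, 6, 7, 8, 15, 17, 18, 20, 21, 22, 24, 26, 28, 31, 32, 38, 43, 45, 46, 50, 51, 54, 55, 58, 59, 60, 63, 65, 66, 67, 68, 70, 71, 72, 73, 74, 77, 78, 80, 82, 84, 88, 91, 93, 94, 95, 96, 97, 98, 103, 104}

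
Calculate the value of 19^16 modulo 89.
By repeated squaring mod 89: 19^{1}≡19, 19^{2}≡5, 19^{4}≡25, 19^{8}≡2, 19^{16}≡4. So 19^{16} ≡ 4 mod 89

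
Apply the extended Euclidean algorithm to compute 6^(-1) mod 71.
Extended GCD: 6(12) + 71(-1) = 1. So 6^(-1) ≡ 12 mod 71. Verify: 6 × 12 = 72 ≡ 1 mod 71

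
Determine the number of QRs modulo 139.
Exactly half the non-zero residues mod a prime are QRs: (139-1)/2 = 69.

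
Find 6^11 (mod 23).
By repeated squaring (mod 23): 6^{1}≡6, 6^{2}≡13, 6^{4}≡8, 6^{8}≡18. Then 6^{11} = 6^{8+2+1} ≡ 18 × 13 × 6 ≡ 1 (mod 23)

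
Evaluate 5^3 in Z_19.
5^{3} = 125 ≡ 11 (mod 19)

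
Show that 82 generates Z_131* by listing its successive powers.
82^1, 82^2, ..., 82^{130} mod 131: [82, 43, 120, 15, 51, 121, 97, 94, 110, 112, 14, 100, 78, 108, 79, 59, 122, 48, 6, 99, 127, 65, 90, 44, 71, 58, 40, 5, 17, 84, 76, 75, 124, 81, 92, 77, 26, 36, 70, 107, 128, 16, 2, 33, 86, 109, 30, 102, 111, 63, 57, 89, 93, 28, 69, 25, 85, 27, 118, 113, 96, 12, 67, 123, 130, 49, 88, 11, 116, 80, 10, 34, 37, 21, 19, 117, 31, 53, 23, 52, 72, 9, 83, 125, 32, 4, 66, 41, 87, 60, 73, 91, 126, 114, 47, 55, 56, 7, 50, 39, 54, 105, 95, 61, 24, 3, 115, 129, 98, 45, 22, 101, 29, 20, 68, 74, 42, 38, 103, 62, 106, 46, 104, 13, 18, 35, 119, 64, 8, 1]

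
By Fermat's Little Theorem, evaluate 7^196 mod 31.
By Fermat: 7^{30} ≡ 1 (mod 31). 196 ≡ 16 (mod 30). So 7^{196} ≡ 7^{16} ≡ 7 (mod 31)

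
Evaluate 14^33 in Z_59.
By repeated squaring (mod 59): 14^{1}≡14, 14^{2}≡19, 14^{4}≡7, 14^{8}≡49, 14^{16}≡41, 14^{32}≡29. Then 14^{33} = 14^{32+1} ≡ 29 × 14 ≡ 52 (mod 59)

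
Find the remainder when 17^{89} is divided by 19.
By Fermat: 17^{18} ≡ 1 (mod 19). 89 = 4×18 + 17. So 17^{89} ≡ 17^{17} ≡ 9 (mod 19)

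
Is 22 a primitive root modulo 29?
22^{14} ≡ 1 mod 29 and 14 < 28, so ord_29(22) = 14 ≠ 28 and 22 is not a primitive root.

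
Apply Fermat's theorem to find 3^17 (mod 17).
By Fermat: 3^{16} ≡ 1 (mod 17). So 3^{17} = 3^{16} · 3^{1} ≡ 3^{1} ≡ 3 (mod 17)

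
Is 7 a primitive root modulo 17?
ord_17(7) divides 16. For each prime q|16: 7^{8}≡16, none ≡ 1. So 7 has order 16 and is a primitive root mod 17.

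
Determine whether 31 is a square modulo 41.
By Euler's criterion: 31^{20} ≡ 1 mod 41. Since this equals 1, 31 is a QR.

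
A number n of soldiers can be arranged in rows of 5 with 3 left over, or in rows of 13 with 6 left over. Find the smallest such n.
M = 5 × 13 = 65. M₁ = 13, y₁ ≡ 2 mod 5. M₂ = 5, y₂ ≡ 8 mod 13. n = 3×13×2 + 6×5×8 ≡ 58 mod 65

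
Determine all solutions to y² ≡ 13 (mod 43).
The square roots of 13 mod 43 are 23 and 20. Verify: 23² = 529 ≡ 13 (mod 43)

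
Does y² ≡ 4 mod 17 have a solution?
By Euler's criterion: 4^{8} ≡ 1 mod 17. Since this equals 1, 4 is a QR.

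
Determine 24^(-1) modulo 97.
Since 97 is prime, by Fermat 24^(-1) ≡ 24^{95} ≡ 93 (mod 97). Verify: 24 × 93 = 2232 ≡ 1 (mod 97)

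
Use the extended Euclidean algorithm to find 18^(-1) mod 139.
Extended GCD: 18(-54) + 139(7) = 1. So 18^(-1) ≡ -54 ≡ 85 mod 139. Verify: 18 × 85 = 1530 ≡ 1 mod 139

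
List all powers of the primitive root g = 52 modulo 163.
52^1, 52^2, ..., 52^{162} mod 163: [52, 96, 102, 88, 12, 135, 11, 83, 78, 144, 153, 132, 18, 121, 98, 43, 117, 53, 148, 35, 27, 100, 147, 146, 94, 161, 59, 134, 122, 150, 139, 56, 141, 160, 7, 38, 20, 62, 127, 84, 130, 77, 92, 57, 30, 93, 109, 126, 32, 34, 138, 4, 45, 58, 82, 26, 48, 51, 44, 6, 149, 87, 123, 39, 72, 158, 66, 9, 142, 49, 103, 140, 108, 74, 99, 95, 50, 155, 73, 47, 162, 111, 67, 61, 75, 151, 28, 152, 80, 85, 19, 10, 31, 145, 42, 65, 120, 46, 110, 15, 128, 136, 63, 16, 17, 69, 2, 104, 29, 41, 13, 24, 107, 22, 3, 156, 125, 143, 101, 36, 79, 33, 86, 71, 106, 133, 70, 54, 37, 131, 129, 25, 159, 118, 105, 81, 137, 115, 112, 119, 157, 14, 76, 40, 124, 91, 5, 97, 154, 21, 114, 60, 23, 55, 89, 64, 68, 113, 8, 90, 116, 1]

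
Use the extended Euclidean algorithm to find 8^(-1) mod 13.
Extended GCD: 8(5) + 13(-3) = 1. So 8^(-1) ≡ 5 (mod 13). Verify: 8 × 5 = 40 ≡ 1 (mod 13)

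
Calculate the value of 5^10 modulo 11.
Using Fermat: 5^{10} ≡ 1 (mod 11). 10 ≡ 0 (mod 10). So 5^{10} ≡ 5^{0} ≡ 1 (mod 11)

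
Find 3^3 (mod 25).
3^{3} = 27 ≡ 2 (mod 25)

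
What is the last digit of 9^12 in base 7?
Using Fermat: 9^{6} ≡ 1 (mod 7). 12 ≡ 0 (mod 6). So 9^{12} ≡ 9^{0} ≡ 1 (mod 7)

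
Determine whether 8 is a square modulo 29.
By Euler's criterion: 8^{14} ≡ 28 (mod 29). Since this equals -1 (≡ 28), 8 is not a QR.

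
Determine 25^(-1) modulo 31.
Since 31 is prime, by Fermat 25^(-1) ≡ 25^{29} ≡ 5 mod 31. Verify: 25 × 5 = 125 ≡ 1 mod 31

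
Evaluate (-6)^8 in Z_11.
By repeated squaring mod 11: (-6)^{1}≡5, (-6)^{2}≡3, (-6)^{4}≡9, (-6)^{8}≡4. So (-6)^{8} ≡ 4 mod 11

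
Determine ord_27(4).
Powers of 4 mod 27: 4^1≡4, 4^2≡16, 4^3≡10, 4^4≡13, 4^5≡25, 4^6≡19, 4^7≡22, 4^8≡7, 4^9≡1. Order = 9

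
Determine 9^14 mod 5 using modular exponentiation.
Using Fermat: 9^{4} ≡ 1 (mod 5). 14 ≡ 2 (mod 4). So 9^{14} ≡ 9^{2} ≡ 1 (mod 5)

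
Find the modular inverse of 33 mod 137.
Since 137 is prime, by Fermat 33^(-1) ≡ 33^{135} ≡ 54 (mod 137). Verify: 33 × 54 = 1782 ≡ 1 (mod 137)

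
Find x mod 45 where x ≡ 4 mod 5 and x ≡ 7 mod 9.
M = 5 × 9 = 45. M₁ = 9, y₁ ≡ 4 mod 5. M₂ = 5, y₂ ≡ 2 mod 9. x = 4×9×4 + 7×5×2 ≡ 34 mod 45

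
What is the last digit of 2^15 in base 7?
Using Fermat: 2^{6} ≡ 1 (mod 7). 15 ≡ 3 (mod 6). So 2^{15} ≡ 2^{3} ≡ 1 (mod 7)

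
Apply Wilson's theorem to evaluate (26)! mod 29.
(28)! = (26)! × (27) × (28) ≡ -1 (mod 29). So (26)! ≡ -1 × [(28)(27)]^(-1) ≡ 14 (mod 29)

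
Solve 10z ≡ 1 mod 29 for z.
Since 29 is prime, by Fermat 10^(-1) ≡ 10^{27} ≡ 3 mod 29. Verify: 10 × 3 = 30 ≡ 1 mod 29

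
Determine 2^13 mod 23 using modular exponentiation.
By repeated squaring (mod 23): 2^{1}≡2, 2^{2}≡4, 2^{4}≡16, 2^{8}≡3. Then 2^{13} = 2^{8+4+1} ≡ 3 × 16 × 2 ≡ 4 (mod 23)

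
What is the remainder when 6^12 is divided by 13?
Using Fermat: 6^{12} ≡ 1 (mod 13). 12 ≡ 0 (mod 12). So 6^{12} ≡ 6^{0} ≡ 1 (mod 13)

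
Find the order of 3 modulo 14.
Powers of 3 mod 14: 3^1≡3, 3^2≡9, 3^3≡13, 3^4≡11, 3^5≡5, 3^6≡1. ord_14(3) = 6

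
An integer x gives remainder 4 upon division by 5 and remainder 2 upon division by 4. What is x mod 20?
M = 5 × 4 = 20. M₁ = 4, y₁ ≡ 4 mod 5. M₂ = 5, y₂ ≡ 1 mod 4. x = 4×4×4 + 2×5×1 ≡ 14 mod 20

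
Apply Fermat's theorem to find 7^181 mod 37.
By Fermat: 7^{36} ≡ 1 mod 37. 181 ≡ 1 mod 36. So 7^{181} ≡ 7^{1} ≡ 7 mod 37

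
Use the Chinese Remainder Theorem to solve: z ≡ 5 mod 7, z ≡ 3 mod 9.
M = 7 × 9 = 63. M₁ = 9, y₁ ≡ 4 mod 7. M₂ = 7, y₂ ≡ 4 mod 9. z = 5×9×4 + 3×7×4 ≡ 12 mod 63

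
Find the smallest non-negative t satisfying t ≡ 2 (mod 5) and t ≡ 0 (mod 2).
M = 5 × 2 = 10. M₁ = 2, y₁ ≡ 3 (mod 5). M₂ = 5, y₂ ≡ 1 (mod 2). t = 2×2×3 + 0×5×1 ≡ 2 (mod 10)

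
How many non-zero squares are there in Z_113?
For prime 113, there are (p-1)/2 = (113-1)/2 = 56 quadratic residues (excluding 0).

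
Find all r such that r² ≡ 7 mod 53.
The square roots of 7 mod 53 are 22 and 31. Verify: 22² = 484 ≡ 7 mod 53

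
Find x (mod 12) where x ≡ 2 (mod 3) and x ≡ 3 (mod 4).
M = 3 × 4 = 12. M₁ = 4, y₁ ≡ 1 (mod 3). M₂ = 3, y₂ ≡ 3 (mod 4). x = 2×4×1 + 3×3×3 ≡ 11 (mod 12)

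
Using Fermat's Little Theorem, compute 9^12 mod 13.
By Fermat's Little Theorem, 9^{12} ≡ 1 (mod 13) since 13 is prime and gcd(9, 13) = 1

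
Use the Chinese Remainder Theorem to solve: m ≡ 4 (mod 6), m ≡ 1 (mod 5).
M = 6 × 5 = 30. M₁ = 5, y₁ ≡ 5 (mod 6). M₂ = 6, y₂ ≡ 1 (mod 5). m = 4×5×5 + 1×6×1 ≡ 16 (mod 30)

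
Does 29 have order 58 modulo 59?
29^{29} ≡ 1 mod 59 and 29 < 58, so ord_59(29) = 29 ≠ 58 and 29 is not a primitive root.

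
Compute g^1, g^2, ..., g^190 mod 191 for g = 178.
178^1, 178^2, ..., 178^{190} mod 191: [178, 169, 95, 102, 11, 48, 140, 90, 167, 121, 146, 12, 35, 118, 185, 78, 132, 3, 152, 125, 94, 115, 33, 144, 38, 79, 119, 172, 56, 36, 105, 163, 173, 43, 14, 9, 74, 184, 91, 154, 99, 50, 114, 46, 166, 134, 168, 108, 124, 107, 137, 129, 42, 27, 31, 170, 82, 80, 106, 150, 151, 138, 116, 20, 122, 133, 181, 130, 29, 5, 126, 81, 93, 128, 55, 49, 127, 68, 71, 32, 157, 60, 175, 17, 161, 8, 87, 15, 187, 52, 88, 2, 165, 147, 190, 13, 22, 96, 89, 180, 143, 51, 101, 24, 70, 45, 179, 156, 73, 6, 113, 59, 188, 39, 66, 97, 76, 158, 47, 153, 112, 72, 19, 135, 155, 86, 28, 18, 148, 177, 182, 117, 7, 100, 37, 92, 141, 77, 145, 25, 57, 23, 83, 67, 84, 54, 62, 149, 164, 160, 21, 109, 111, 85, 41, 40, 53, 75, 171, 69, 58, 10, 61, 162, 186, 65, 110, 98, 63, 136, 142, 64, 123, 120, 159, 34, 131, 16, 174, 30, 183, 104, 176, 4, 139, 103, 189, 26, 44, 1]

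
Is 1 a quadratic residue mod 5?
By Euler's criterion: 1^{2} ≡ 1 (mod 5). Since this equals 1, 1 is a QR.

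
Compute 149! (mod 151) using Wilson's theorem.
(150)! = (149)! × (150) ≡ -1 (mod 151). So (149)! ≡ -1 × (150)^(-1) ≡ (-1)×(-1) = 1 (mod 151)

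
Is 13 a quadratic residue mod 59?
By Euler's criterion: 13^{29} ≡ 58 (mod 59). Since this equals -1 (≡ 58), 13 is not a QR.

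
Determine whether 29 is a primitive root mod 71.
29^{35} ≡ 1 mod 71 and 35 < 70, so ord_71(29) = 35 ≠ 70 and 29 is not a primitive root.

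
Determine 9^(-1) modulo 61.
Since 61 is prime, by Fermat 9^(-1) ≡ 9^{59} ≡ 34 mod 61. Verify: 9 × 34 = 306 ≡ 1 mod 61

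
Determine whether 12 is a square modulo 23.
By Euler's criterion: 12^{11} ≡ 1 mod 23. Since this equals 1, 12 is a QR.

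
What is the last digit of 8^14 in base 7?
Using Fermat: 8^{6} ≡ 1 mod 7. 14 ≡ 2 mod 6. So 8^{14} ≡ 8^{2} ≡ 1 mod 7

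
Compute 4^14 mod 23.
By repeated squaring (mod 23): 4^{1}≡4, 4^{2}≡16, 4^{4}≡3, 4^{8}≡9. Then 4^{14} = 4^{8+4+2} ≡ 9 × 3 × 16 ≡ 18 (mod 23)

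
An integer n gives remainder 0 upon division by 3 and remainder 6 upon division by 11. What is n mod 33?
M = 3 × 11 = 33. M₁ = 11, y₁ ≡ 2 mod 3. M₂ = 3, y₂ ≡ 4 mod 11. n = 0×11×2 + 6×3×4 ≡ 6 mod 33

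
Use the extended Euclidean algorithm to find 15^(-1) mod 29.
Extended GCD: 15(2) + 29(-1) = 1. So 15^(-1) ≡ 2 mod 29. Verify: 15 × 2 = 30 ≡ 1 mod 29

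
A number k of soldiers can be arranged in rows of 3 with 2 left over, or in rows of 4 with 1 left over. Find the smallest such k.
M = 3 × 4 = 12. M₁ = 4, y₁ ≡ 1 mod 3. M₂ = 3, y₂ ≡ 3 mod 4. k = 2×4×1 + 1×3×3 ≡ 5 mod 12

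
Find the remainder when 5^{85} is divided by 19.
By Fermat: 5^{18} ≡ 1 (mod 19). 85 = 4×18 + 13. So 5^{85} ≡ 5^{13} ≡ 17 (mod 19)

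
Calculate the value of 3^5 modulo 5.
Using Fermat: 3^{4} ≡ 1 mod 5. 5 ≡ 1 mod 4. So 3^{5} ≡ 3^{1} ≡ 3 mod 5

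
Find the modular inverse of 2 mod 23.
Since 23 is prime, by Fermat 2^(-1) ≡ 2^{21} ≡ 12 mod 23. Verify: 2 × 12 = 24 ≡ 1 mod 23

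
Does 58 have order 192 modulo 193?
ord_193(58) divides 192. For each prime q|192: 58^{96}≡192, 58^{64}≡84, none ≡ 1. So 58 has order 192 and is a primitive root mod 193.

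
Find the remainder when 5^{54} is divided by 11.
By Fermat: 5^{10} ≡ 1 (mod 11). 54 = 5×10 + 4. So 5^{54} ≡ 5^{4} ≡ 9 (mod 11)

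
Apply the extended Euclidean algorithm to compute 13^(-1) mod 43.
Extended GCD: 13(10) + 43(-3) = 1. So 13^(-1) ≡ 10 mod 43. Verify: 13 × 10 = 130 ≡ 1 mod 43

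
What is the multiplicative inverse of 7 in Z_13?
Since 13 is prime, by Fermat 7^(-1) ≡ 7^{11} ≡ 2 mod 13. Verify: 7 × 2 = 14 ≡ 1 mod 13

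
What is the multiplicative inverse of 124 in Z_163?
Since 163 is prime, by Fermat 124^(-1) ≡ 124^{161} ≡ 117 mod 163. Verify: 124 × 117 = 14508 ≡ 1 mod 163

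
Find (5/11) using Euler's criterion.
(5/11) = 5^{5} mod 11 = 1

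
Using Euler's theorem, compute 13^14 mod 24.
By Euler: 13^{8} ≡ 1 mod 24 since gcd(13, 24) = 1. 14 = 1×8 + 6. So 13^{14} ≡ 13^{6} ≡ 1 mod 24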